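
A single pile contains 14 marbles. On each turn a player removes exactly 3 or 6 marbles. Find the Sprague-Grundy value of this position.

1

Build the Grundy sequence with g(k) = mex{g(k−s) : s ∈ {3, 6}, s ≤ k}:
k:     0  1  2  3  4  5  6  7  8  9 10 11 12 13 14
g(k):  0  0  0  1  1  1  2  2  2  0  0  0  1  1  1
So g(14) = 1.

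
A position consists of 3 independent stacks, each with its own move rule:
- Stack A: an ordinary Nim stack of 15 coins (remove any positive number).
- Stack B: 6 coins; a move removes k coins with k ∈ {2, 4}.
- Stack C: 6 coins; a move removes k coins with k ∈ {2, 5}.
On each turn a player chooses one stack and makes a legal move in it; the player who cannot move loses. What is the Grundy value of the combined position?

14

Stack A is a plain Nim stack of size 15, so its Grundy value is 15.
Grundy values for stack B (subtraction set {2, 4}):
g(0) = mex{} = 0
g(1) = mex{} = 0
g(2) = mex{0} = 1
g(3) = mex{0} = 1
g(4) = mex{0,1} = 2
g(5) = mex{0,1} = 2
g(6) = mex{1,2} = 0
So g(6) = 0.
Grundy values for stack C (subtraction set {2, 5}):
g(0) = mex{} = 0
g(1) = mex{} = 0
g(2) = mex{0} = 1
g(3) = mex{0} = 1
g(4) = mex{1} = 0
g(5) = mex{0,1} = 2
g(6) = mex{0} = 1
So g(6) = 1.
The value of a disjunctive sum is the nim-sum of the parts.
Combined value = 15 XOR 0 XOR 1 = 14.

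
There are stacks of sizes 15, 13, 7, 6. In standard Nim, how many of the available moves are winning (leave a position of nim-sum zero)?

3

Compute the nim-sum pairwise:
15 ^ 13 = 2
2 ^ 7 = 5
5 ^ 6 = 3
The overall nim-sum is X = 3. A stack of size p has a winning move iff p XOR X < p (reduce it to p XOR X).
  15: 15 XOR 3 = 12 < 15 — winning move (to 12).
  13: 13 XOR 3 = 14 ≥ 13 — no move.
  7: 7 XOR 3 = 4 < 7 — winning move (to 4).
  6: 6 XOR 3 = 5 < 6 — winning move (to 5).
That gives 3 winning moves.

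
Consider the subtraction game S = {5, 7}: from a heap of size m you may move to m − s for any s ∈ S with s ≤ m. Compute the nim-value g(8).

Build the Grundy sequence with g(k) = mex{g(k−s) : s ∈ {5, 7}, s ≤ k}:
g(0) = mex{} = 0
g(1) = mex{} = 0
g(2) = mex{} = 0
g(3) = mex{} = 0
g(4) = mex{} = 0
g(5) = mex{0} = 1
g(6) = mex{0} = 1
g(7) = mex{0} = 1
g(8) = mex{0} = 1
So g(8) = 1.

1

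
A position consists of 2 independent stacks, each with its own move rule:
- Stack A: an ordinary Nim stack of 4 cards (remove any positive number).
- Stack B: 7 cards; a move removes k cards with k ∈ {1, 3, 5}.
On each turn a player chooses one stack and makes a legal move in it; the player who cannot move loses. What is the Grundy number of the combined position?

Stack A is a plain Nim stack of size 4, so its Grundy value is 4.
Grundy values for stack B (subtraction set {1, 3, 5}):
g(0) = mex{} = 0
g(1) = mex{0} = 1
g(2) = mex{1} = 0
g(3) = mex{0} = 1
g(4) = mex{1} = 0
g(5) = mex{0} = 1
g(6) = mex{1} = 0
g(7) = mex{0} = 1
So g(7) = 1.
The value of a disjunctive sum is the nim-sum of the parts.
Combined value = 4 ⊕ 1 = 5.

5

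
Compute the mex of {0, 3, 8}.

1

0 is in the set but 1 is not, so the mex is 1.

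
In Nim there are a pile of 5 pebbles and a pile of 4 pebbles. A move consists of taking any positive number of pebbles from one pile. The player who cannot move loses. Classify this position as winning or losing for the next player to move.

In binary:
  101  (5)
  100  (4)
  ---
  001  (1)
The nim-sum is 1 ≠ 0, so this is an N-position: the player to move can win.

Winning position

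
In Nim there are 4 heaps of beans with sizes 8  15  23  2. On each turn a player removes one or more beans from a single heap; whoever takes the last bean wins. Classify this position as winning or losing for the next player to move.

Winning position

Write each in binary and XOR column by column:
  01000  (8)
  01111  (15)
  10111  (23)
  00010  (2)
  -----
  10010  (18)
The nim-sum is 18 ≠ 0, so this is an N-position: the player to move can win.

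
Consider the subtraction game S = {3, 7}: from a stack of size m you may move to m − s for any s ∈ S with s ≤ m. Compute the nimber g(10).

0

Build the Grundy sequence with g(k) = mex{g(k−s) : s ∈ {3, 7}, s ≤ k}:
g(0) = mex{} = 0
g(1) = mex{} = 0
g(2) = mex{} = 0
g(3) = mex{0} = 1
g(4) = mex{0} = 1
g(5) = mex{0} = 1
g(6) = mex{1} = 0
g(7) = mex{0,1} = 2
g(8) = mex{0,1} = 2
g(9) = mex{0} = 1
g(10) = mex{1,2} = 0
So g(10) = 0.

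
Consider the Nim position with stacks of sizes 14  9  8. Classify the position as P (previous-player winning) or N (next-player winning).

Nim-sum: 14 ^ 9 ^ 8 = 15.
The nim-sum is 15 ≠ 0, so this is an N-position: the player to move can win.

N-position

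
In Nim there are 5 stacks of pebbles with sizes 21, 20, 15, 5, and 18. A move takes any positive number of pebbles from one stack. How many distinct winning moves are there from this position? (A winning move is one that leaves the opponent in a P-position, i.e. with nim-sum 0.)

3

Nim-sum: 21 XOR 20 XOR 15 XOR 5 XOR 18 = 25.
The overall nim-sum is X = 25. A stack of size p has a winning move iff p XOR X < p (reduce it to p XOR X).
  21: 21 XOR 25 = 12 < 21 — winning move (to 12).
  20: 20 XOR 25 = 13 < 20 — winning move (to 13).
  15: 15 XOR 25 = 22 ≥ 15 — no move.
  5: 5 XOR 25 = 28 ≥ 5 — no move.
  18: 18 XOR 25 = 11 < 18 — winning move (to 11).
That gives 3 winning moves.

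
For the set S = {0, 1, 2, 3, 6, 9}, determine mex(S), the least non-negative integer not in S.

4

The values 0, 1, 2, 3 are all present; 4 is the first non-negative integer missing from the set.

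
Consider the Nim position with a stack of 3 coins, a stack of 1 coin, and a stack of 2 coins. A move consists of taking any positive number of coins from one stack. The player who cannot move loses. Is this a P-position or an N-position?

P-position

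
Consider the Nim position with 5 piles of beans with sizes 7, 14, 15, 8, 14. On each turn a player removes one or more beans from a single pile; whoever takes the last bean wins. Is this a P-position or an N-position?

P-position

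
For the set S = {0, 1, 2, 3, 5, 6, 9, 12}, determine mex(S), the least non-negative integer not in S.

4

The values 0, 1, 2, 3 are all present; 4 is the first non-negative integer missing from the set.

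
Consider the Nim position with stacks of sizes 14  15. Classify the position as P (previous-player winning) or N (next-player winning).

N-position

Nim-sum: 14 ⊕ 15 = 1.
The nim-sum is 1 ≠ 0, so this is an N-position: the player to move can win.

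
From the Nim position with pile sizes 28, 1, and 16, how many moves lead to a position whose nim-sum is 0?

Compute the nim-sum pairwise:
28 ⊕ 1 = 29
29 ⊕ 16 = 13
The overall nim-sum is X = 13. A pile of size p has a winning move iff p XOR X < p (reduce it to p XOR X).
  28: 28 XOR 13 = 17 < 28 — winning move (to 17).
  1: 1 XOR 13 = 12 ≥ 1 — no move.
  16: 16 XOR 13 = 29 ≥ 16 — no move.
That gives 1 winning move.

1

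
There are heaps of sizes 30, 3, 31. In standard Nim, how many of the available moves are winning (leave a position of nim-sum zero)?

3

Nim-sum: 30 XOR 3 XOR 31 = 2.
The overall nim-sum is X = 2. A heap of size p has a winning move iff p XOR X < p (reduce it to p XOR X).
  30: 30 XOR 2 = 28 < 30 — winning move (to 28).
  3: 3 XOR 2 = 1 < 3 — winning move (to 1).
  31: 31 XOR 2 = 29 < 31 — winning move (to 29).
That gives 3 winning moves.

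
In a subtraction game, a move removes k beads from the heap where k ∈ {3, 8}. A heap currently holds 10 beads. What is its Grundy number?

1

Grundy values for subtraction set {3, 8}:
k:     0  1  2  3  4  5  6  7  8  9 10
g(k):  0  0  0  1  1  1  0  0  2  1  1
So g(10) = 1.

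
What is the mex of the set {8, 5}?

0 is not in the set, so the mex is 0.

0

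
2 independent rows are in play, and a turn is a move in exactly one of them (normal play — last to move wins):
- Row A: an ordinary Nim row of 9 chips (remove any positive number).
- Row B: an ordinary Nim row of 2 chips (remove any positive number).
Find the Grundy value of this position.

11

Row A is a plain Nim row of size 9, so its Grundy value is 9.
Row B is a plain Nim row of size 2, so its Grundy value is 2.
The value of a disjunctive sum is the nim-sum of the parts.
Combined value = 9 ⊕ 2 = 11.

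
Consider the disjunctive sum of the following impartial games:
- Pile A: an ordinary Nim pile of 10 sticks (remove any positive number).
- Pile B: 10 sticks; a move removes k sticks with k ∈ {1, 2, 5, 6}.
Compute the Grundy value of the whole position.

Pile A is a plain Nim pile of size 10, so its Grundy value is 10.
Build the Grundy sequence for pile B with g(k) = mex{g(k−s) : s ∈ {1, 2, 5, 6}, s ≤ k}:
g(0) = mex{} = 0
g(1) = mex{0} = 1
g(2) = mex{0,1} = 2
g(3) = mex{1,2} = 0
g(4) = mex{0,2} = 1
g(5) = mex{0,1} = 2
g(6) = mex{0,1,2} = 3
g(7) = mex{1,2,3} = 0
g(8) = mex{0,2,3} = 1
g(9) = mex{0,1} = 2
g(10) = mex{1,2} = 0
So g(10) = 0.
By the Sprague-Grundy theorem, the Grundy value of a sum of independent games is the XOR of the component values.
Combined value = 10 XOR 0 = 10.

10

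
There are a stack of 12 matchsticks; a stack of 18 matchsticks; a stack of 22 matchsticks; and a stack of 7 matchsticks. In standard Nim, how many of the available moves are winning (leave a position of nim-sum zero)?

1

Compute the nim-sum pairwise:
12 ⊕ 18 = 30
30 ⊕ 22 = 8
8 ⊕ 7 = 15
The overall nim-sum is X = 15. A stack of size p has a winning move iff p XOR X < p (reduce it to p XOR X).
  12: 12 XOR 15 = 3 < 12 — winning move (to 3).
  18: 18 XOR 15 = 29 ≥ 18 — no move.
  22: 22 XOR 15 = 25 ≥ 22 — no move.
  7: 7 XOR 15 = 8 ≥ 7 — no move.
That gives 1 winning move.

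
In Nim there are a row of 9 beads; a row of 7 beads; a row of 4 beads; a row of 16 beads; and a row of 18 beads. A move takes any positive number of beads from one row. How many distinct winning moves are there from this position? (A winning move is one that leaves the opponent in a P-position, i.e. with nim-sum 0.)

1

Nim-sum: 9 ^ 7 ^ 4 ^ 16 ^ 18 = 8.
The overall nim-sum is X = 8. A row of size p has a winning move iff p XOR X < p (reduce it to p XOR X).
  9: 9 XOR 8 = 1 < 9 — winning move (to 1).
  7: 7 XOR 8 = 15 ≥ 7 — no move.
  4: 4 XOR 8 = 12 ≥ 4 — no move.
  16: 16 XOR 8 = 24 ≥ 16 — no move.
  18: 18 XOR 8 = 26 ≥ 18 — no move.
That gives 1 winning move.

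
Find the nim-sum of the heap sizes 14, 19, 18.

In binary:
  01110  (14)
  10011  (19)
  10010  (18)
  -----
  01111  (15)

15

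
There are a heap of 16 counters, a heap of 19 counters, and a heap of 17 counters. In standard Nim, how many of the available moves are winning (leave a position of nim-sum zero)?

Compute the nim-sum pairwise:
16 ^ 19 = 3
3 ^ 17 = 18
The overall nim-sum is X = 18. A heap of size p has a winning move iff p XOR X < p (reduce it to p XOR X).
  16: 16 XOR 18 = 2 < 16 — winning move (to 2).
  19: 19 XOR 18 = 1 < 19 — winning move (to 1).
  17: 17 XOR 18 = 3 < 17 — winning move (to 3).
That gives 3 winning moves.

3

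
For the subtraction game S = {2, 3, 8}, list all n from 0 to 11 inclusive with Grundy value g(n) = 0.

0, 1, 5, 6, 10, 11

Grundy values for subtraction set {2, 3, 8}:
k:     0  1  2  3  4  5  6  7  8  9 10 11
g(k):  0  0  1  1  2  0  0  1  1  2  0  0
The P-positions (g = 0) in 0..11 are 0, 1, 5, 6, 10, 11.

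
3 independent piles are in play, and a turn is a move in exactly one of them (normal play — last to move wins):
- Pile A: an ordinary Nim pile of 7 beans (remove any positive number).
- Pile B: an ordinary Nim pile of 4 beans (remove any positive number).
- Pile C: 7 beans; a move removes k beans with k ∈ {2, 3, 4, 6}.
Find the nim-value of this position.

0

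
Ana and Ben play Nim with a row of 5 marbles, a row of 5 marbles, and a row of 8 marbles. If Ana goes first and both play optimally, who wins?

Ana wins

Write each in binary and XOR column by column:
  0101  (5)
  0101  (5)
  1000  (8)
  ----
  1000  (8)
The nim-sum is 8 ≠ 0, so this is an N-position: the player to move can win; Ana has a winning move.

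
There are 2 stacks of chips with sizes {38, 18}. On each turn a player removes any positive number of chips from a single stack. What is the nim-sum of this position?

In binary:
  100110  (38)
  010010  (18)
  ------
  110100  (52)

52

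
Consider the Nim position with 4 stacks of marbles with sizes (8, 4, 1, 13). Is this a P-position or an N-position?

P-position

Nim-sum: 8 ⊕ 4 ⊕ 1 ⊕ 13 = 0.
The nim-sum is 0, so this is a P-position: the player to move is in a losing position under optimal play.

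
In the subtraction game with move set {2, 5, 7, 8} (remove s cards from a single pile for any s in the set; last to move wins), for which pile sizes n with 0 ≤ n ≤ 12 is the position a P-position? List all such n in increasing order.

Build the Grundy sequence with g(k) = mex{g(k−s) : s ∈ {2, 5, 7, 8}, s ≤ k}:
g(0) = mex{} = 0
g(1) = mex{} = 0
g(2) = mex{0} = 1
g(3) = mex{0} = 1
g(4) = mex{1} = 0
g(5) = mex{0,1} = 2
g(6) = mex{0} = 1
g(7) = mex{0,1,2} = 3
g(8) = mex{0,1} = 2
g(9) = mex{0,1,3} = 2
g(10) = mex{1,2} = 0
g(11) = mex{0,1,2} = 3
g(12) = mex{0,2,3} = 1
The P-positions (g = 0) in 0..12 are 0, 1, 4, 10.

0, 1, 4, 10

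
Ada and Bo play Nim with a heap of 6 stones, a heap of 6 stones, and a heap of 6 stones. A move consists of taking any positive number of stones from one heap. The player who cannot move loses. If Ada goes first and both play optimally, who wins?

Nim-sum: 6 ^ 6 ^ 6 = 6.
The nim-sum is 6 ≠ 0, so this is an N-position: the player to move can win; Ada has a winning move.

Ada wins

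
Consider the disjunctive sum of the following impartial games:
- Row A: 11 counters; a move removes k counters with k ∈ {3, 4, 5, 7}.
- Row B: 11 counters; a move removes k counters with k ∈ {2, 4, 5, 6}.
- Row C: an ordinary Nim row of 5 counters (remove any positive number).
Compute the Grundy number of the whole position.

Grundy values for row A (subtraction set {3, 4, 5, 7}):
k:     0  1  2  3  4  5  6  7  8  9 10 11
g(k):  0  0  0  1  1  1  2  2  2  3  0  0
So g(11) = 0.
For row B, compute g(0), g(1), … with moves {2, 4, 5, 6}:
g(0) = mex{} = 0
g(1) = mex{} = 0
g(2) = mex{0} = 1
g(3) = mex{0} = 1
g(4) = mex{0,1} = 2
g(5) = mex{0,1} = 2
g(6) = mex{0,1,2} = 3
g(7) = mex{0,1,2} = 3
g(8) = mex{1,2,3} = 0
g(9) = mex{1,2,3} = 0
g(10) = mex{0,2,3} = 1
g(11) = mex{0,2,3} = 1
So g(11) = 1.
Row C is a plain Nim row of size 5, so its Grundy value is 5.
By the Sprague-Grundy theorem, the Grundy value of a sum of independent games is the XOR of the component values.
Combined value = 0 ⊕ 1 ⊕ 5 = 4.

4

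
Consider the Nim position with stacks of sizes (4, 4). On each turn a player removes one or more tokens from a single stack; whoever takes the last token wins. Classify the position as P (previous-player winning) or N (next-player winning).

P-position

In binary:
  100  (4)
  100  (4)
  ---
  000  (0)
The nim-sum is 0, so this is a P-position: the player to move is in a losing position under optimal play.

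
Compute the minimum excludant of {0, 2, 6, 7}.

0 is in the set but 1 is not, so the mex is 1.

1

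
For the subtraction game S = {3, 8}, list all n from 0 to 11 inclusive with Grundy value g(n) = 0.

Compute g(0), g(1), … for moves {3, 8}:
g(0) = mex{} = 0
g(1) = mex{} = 0
g(2) = mex{} = 0
g(3) = mex{0} = 1
g(4) = mex{0} = 1
g(5) = mex{0} = 1
g(6) = mex{1} = 0
g(7) = mex{1} = 0
g(8) = mex{0,1} = 2
g(9) = mex{0} = 1
g(10) = mex{0} = 1
g(11) = mex{1,2} = 0
The P-positions (g = 0) in 0..11 are 0, 1, 2, 6, 7, 11.

0, 1, 2, 6, 7, 11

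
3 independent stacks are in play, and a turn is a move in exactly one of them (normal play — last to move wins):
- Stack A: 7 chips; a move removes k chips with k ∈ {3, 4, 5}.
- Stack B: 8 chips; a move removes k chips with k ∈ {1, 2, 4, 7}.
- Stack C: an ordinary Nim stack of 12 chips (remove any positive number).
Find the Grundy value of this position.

Grundy values for stack A (subtraction set {3, 4, 5}):
g(0) = mex{} = 0
g(1) = mex{} = 0
g(2) = mex{} = 0
g(3) = mex{0} = 1
g(4) = mex{0} = 1
g(5) = mex{0} = 1
g(6) = mex{0,1} = 2
g(7) = mex{0,1} = 2
So g(7) = 2.
For stack B, compute g(0), g(1), … with moves {1, 2, 4, 7}:
k:     0  1  2  3  4  5  6  7  8
g(k):  0  1  2  0  1  2  0  1  2
So g(8) = 2.
Stack C is a plain Nim stack of size 12, so its Grundy value is 12.
The value of a disjunctive sum is the nim-sum of the parts.
Combined value = 2 XOR 2 XOR 12 = 12.

12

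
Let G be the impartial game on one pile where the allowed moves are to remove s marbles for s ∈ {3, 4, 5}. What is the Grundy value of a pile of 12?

1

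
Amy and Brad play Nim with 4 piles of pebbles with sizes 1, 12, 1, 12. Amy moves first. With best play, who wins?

Brad wins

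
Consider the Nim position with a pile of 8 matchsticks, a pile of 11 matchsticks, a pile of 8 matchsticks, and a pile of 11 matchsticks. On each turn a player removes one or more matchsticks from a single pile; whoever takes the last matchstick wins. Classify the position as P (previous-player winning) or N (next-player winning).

P-position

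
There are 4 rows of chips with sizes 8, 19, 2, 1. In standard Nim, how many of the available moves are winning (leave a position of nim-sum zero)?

1

Compute the nim-sum pairwise:
8 ⊕ 19 = 27
27 ⊕ 2 = 25
25 ⊕ 1 = 24
The overall nim-sum is X = 24. A row of size p has a winning move iff p XOR X < p (reduce it to p XOR X).
  8: 8 XOR 24 = 16 ≥ 8 — no move.
  19: 19 XOR 24 = 11 < 19 — winning move (to 11).
  2: 2 XOR 24 = 26 ≥ 2 — no move.
  1: 1 XOR 24 = 25 ≥ 1 — no move.
That gives 1 winning move.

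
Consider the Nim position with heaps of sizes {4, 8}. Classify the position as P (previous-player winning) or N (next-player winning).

Nim-sum: 4 XOR 8 = 12.
The nim-sum is 12 ≠ 0, so this is an N-position: the player to move can win.

N-position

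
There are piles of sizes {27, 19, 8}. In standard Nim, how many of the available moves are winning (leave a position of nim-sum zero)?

Compute the nim-sum pairwise:
27 ^ 19 = 8
8 ^ 8 = 0
The nim-sum is already 0, so every move leaves a nonzero nim-sum — there are no winning moves.

0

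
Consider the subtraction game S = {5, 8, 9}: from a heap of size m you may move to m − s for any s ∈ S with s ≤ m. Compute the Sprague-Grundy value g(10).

2

Compute g(0), g(1), … for moves {5, 8, 9}:
k:     0  1  2  3  4  5  6  7  8  9 10
g(k):  0  0  0  0  0  1  1  1  1  1  2
So g(10) = 2.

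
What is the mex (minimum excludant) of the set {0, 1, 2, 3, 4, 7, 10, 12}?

5

The values 0, 1, 2, 3, 4 are all present; 5 is the first non-negative integer missing from the set.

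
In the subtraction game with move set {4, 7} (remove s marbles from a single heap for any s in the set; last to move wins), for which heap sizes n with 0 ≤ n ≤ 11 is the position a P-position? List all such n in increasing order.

Build the Grundy sequence with g(k) = mex{g(k−s) : s ∈ {4, 7}, s ≤ k}:
k:     0  1  2  3  4  5  6  7  8  9 10 11
g(k):  0  0  0  0  1  1  1  1  2  2  2  0
The P-positions (g = 0) in 0..11 are 0, 1, 2, 3, 11.

0, 1, 2, 3, 11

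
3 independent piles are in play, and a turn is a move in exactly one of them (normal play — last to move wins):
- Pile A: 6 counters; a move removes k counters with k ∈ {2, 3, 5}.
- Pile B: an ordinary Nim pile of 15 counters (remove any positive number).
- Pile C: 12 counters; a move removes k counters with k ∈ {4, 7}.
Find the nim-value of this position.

For pile A, compute g(0), g(1), … with moves {2, 3, 5}:
g(0) = mex{} = 0
g(1) = mex{} = 0
g(2) = mex{0} = 1
g(3) = mex{0} = 1
g(4) = mex{0,1} = 2
g(5) = mex{0,1} = 2
g(6) = mex{0,1,2} = 3
So g(6) = 3.
Pile B is a plain Nim pile of size 15, so its Grundy value is 15.
Grundy values for pile C (subtraction set {4, 7}):
k:     0  1  2  3  4  5  6  7  8  9 10 11 12
g(k):  0  0  0  0  1  1  1  1  2  2  2  0  0
So g(12) = 0.
By the Sprague-Grundy theorem, the Grundy value of a sum of independent games is the XOR of the component values.
Combined value = 3 XOR 15 XOR 0 = 12.

12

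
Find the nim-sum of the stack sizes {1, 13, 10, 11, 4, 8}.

1

Write each in binary and XOR column by column:
  0001  (1)
  1101  (13)
  1010  (10)
  1011  (11)
  0100  (4)
  1000  (8)
  ----
  0001  (1)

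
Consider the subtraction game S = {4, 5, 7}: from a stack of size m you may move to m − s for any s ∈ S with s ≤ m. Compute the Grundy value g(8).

Compute g(0), g(1), … for moves {4, 5, 7}:
g(0) = mex{} = 0
g(1) = mex{} = 0
g(2) = mex{} = 0
g(3) = mex{} = 0
g(4) = mex{0} = 1
g(5) = mex{0} = 1
g(6) = mex{0} = 1
g(7) = mex{0} = 1
g(8) = mex{0,1} = 2
So g(8) = 2.

2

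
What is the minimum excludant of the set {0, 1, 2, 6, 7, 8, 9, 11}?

3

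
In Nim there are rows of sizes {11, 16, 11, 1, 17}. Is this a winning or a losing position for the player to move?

Compute the nim-sum pairwise:
11 ^ 16 = 27
27 ^ 11 = 16
16 ^ 1 = 17
17 ^ 17 = 0
The nim-sum is 0, so this is a P-position: the player to move is in a losing position under optimal play.

Losing position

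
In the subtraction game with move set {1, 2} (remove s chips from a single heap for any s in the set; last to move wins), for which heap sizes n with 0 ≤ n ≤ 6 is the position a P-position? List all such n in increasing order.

0, 3, 6

Build the Grundy sequence with g(k) = mex{g(k−s) : s ∈ {1, 2}, s ≤ k}:
g(0) = mex{} = 0
g(1) = mex{0} = 1
g(2) = mex{0,1} = 2
g(3) = mex{1,2} = 0
g(4) = mex{0,2} = 1
g(5) = mex{0,1} = 2
g(6) = mex{1,2} = 0
The P-positions (g = 0) in 0..6 are 0, 3, 6.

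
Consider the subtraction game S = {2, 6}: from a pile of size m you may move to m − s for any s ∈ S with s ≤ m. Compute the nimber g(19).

Grundy values for subtraction set {2, 6}:
k:     0  1  2  3  4  5  6  7  8  9 10 11 12 13 14 15 16 17 18 19
g(k):  0  0  1  1  0  0  1  1  0  0  1  1  0  0  1  1  0  0  1  1
So g(19) = 1.

1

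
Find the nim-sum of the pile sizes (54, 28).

42

Compute the nim-sum pairwise:
54 XOR 28 = 42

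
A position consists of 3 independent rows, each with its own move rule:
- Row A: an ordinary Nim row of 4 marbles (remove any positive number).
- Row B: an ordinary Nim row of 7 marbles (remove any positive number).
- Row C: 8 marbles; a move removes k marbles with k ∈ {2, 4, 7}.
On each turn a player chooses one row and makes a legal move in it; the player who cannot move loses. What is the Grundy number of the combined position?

2

Row A is a plain Nim row of size 4, so its Grundy value is 4.
Row B is a plain Nim row of size 7, so its Grundy value is 7.
Grundy values for row C (subtraction set {2, 4, 7}):
k:     0  1  2  3  4  5  6  7  8
g(k):  0  0  1  1  2  2  0  3  1
So g(8) = 1.
By the Sprague-Grundy theorem, the Grundy value of a sum of independent games is the XOR of the component values.
Combined value = 4 ⊕ 7 ⊕ 1 = 2.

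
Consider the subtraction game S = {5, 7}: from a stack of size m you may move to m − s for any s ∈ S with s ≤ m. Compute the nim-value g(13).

Compute g(0), g(1), … for moves {5, 7}:
g(0) = mex{} = 0
g(1) = mex{} = 0
g(2) = mex{} = 0
g(3) = mex{} = 0
g(4) = mex{} = 0
g(5) = mex{0} = 1
g(6) = mex{0} = 1
g(7) = mex{0} = 1
g(8) = mex{0} = 1
g(9) = mex{0} = 1
g(10) = mex{0,1} = 2
g(11) = mex{0,1} = 2
g(12) = mex{1} = 0
g(13) = mex{1} = 0
So g(13) = 0.

0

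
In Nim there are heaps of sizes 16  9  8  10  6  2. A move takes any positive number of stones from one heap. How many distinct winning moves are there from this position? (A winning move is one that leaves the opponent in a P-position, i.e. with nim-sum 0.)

Nim-sum: 16 XOR 9 XOR 8 XOR 10 XOR 6 XOR 2 = 31.
The overall nim-sum is X = 31. A heap of size p has a winning move iff p XOR X < p (reduce it to p XOR X).
  16: 16 XOR 31 = 15 < 16 — winning move (to 15).
  9: 9 XOR 31 = 22 ≥ 9 — no move.
  8: 8 XOR 31 = 23 ≥ 8 — no move.
  10: 10 XOR 31 = 21 ≥ 10 — no move.
  6: 6 XOR 31 = 25 ≥ 6 — no move.
  2: 2 XOR 31 = 29 ≥ 2 — no move.
That gives 1 winning move.

1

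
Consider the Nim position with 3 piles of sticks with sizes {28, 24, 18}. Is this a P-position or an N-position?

Nim-sum: 28 ⊕ 24 ⊕ 18 = 22.
The nim-sum is 22 ≠ 0, so this is an N-position: the player to move can win.

N-position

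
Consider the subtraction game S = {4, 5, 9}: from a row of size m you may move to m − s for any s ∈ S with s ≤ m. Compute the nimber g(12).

3

Compute g(0), g(1), … for moves {4, 5, 9}:
k:     0  1  2  3  4  5  6  7  8  9 10 11 12
g(k):  0  0  0  0  1  1  1  1  2  2  2  2  3
So g(12) = 3.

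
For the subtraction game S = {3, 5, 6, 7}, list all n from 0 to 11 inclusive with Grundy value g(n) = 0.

0, 1, 2, 10, 11

Grundy values for subtraction set {3, 5, 6, 7}:
g(0) = mex{} = 0
g(1) = mex{} = 0
g(2) = mex{} = 0
g(3) = mex{0} = 1
g(4) = mex{0} = 1
g(5) = mex{0} = 1
g(6) = mex{0,1} = 2
g(7) = mex{0,1} = 2
g(8) = mex{0,1} = 2
g(9) = mex{0,1,2} = 3
g(10) = mex{1,2} = 0
g(11) = mex{1,2} = 0
The P-positions (g = 0) in 0..11 are 0, 1, 2, 10, 11.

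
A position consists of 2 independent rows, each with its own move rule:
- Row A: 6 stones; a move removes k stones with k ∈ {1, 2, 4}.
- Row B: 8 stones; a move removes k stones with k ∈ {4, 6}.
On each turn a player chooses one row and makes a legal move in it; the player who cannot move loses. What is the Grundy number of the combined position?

Build the Grundy sequence for row A with g(k) = mex{g(k−s) : s ∈ {1, 2, 4}, s ≤ k}:
g(0) = mex{} = 0
g(1) = mex{0} = 1
g(2) = mex{0,1} = 2
g(3) = mex{1,2} = 0
g(4) = mex{0,2} = 1
g(5) = mex{0,1} = 2
g(6) = mex{1,2} = 0
So g(6) = 0.
Build the Grundy sequence for row B with g(k) = mex{g(k−s) : s ∈ {4, 6}, s ≤ k}:
k:     0  1  2  3  4  5  6  7  8
g(k):  0  0  0  0  1  1  1  1  2
So g(8) = 2.
The value of a disjunctive sum is the nim-sum of the parts.
Combined value = 0 ⊕ 2 = 2.

2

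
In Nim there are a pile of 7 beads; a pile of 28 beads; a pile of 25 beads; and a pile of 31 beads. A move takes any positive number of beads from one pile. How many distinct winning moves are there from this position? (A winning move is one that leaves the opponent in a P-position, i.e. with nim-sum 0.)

3

Nim-sum: 7 ^ 28 ^ 25 ^ 31 = 29.
The overall nim-sum is X = 29. A pile of size p has a winning move iff p XOR X < p (reduce it to p XOR X).
  7: 7 XOR 29 = 26 ≥ 7 — no move.
  28: 28 XOR 29 = 1 < 28 — winning move (to 1).
  25: 25 XOR 29 = 4 < 25 — winning move (to 4).
  31: 31 XOR 29 = 2 < 31 — winning move (to 2).
That gives 3 winning moves.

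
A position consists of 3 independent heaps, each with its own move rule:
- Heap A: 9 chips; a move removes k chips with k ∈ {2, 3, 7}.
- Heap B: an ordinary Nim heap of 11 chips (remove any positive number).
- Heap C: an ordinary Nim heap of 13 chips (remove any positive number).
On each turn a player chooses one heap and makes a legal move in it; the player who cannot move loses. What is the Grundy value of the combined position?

4

For heap A, compute g(0), g(1), … with moves {2, 3, 7}:
k:     0  1  2  3  4  5  6  7  8  9
g(k):  0  0  1  1  2  0  0  1  1  2
So g(9) = 2.
Heap B is a plain Nim heap of size 11, so its Grundy value is 11.
Heap C is a plain Nim heap of size 13, so its Grundy value is 13.
By the Sprague-Grundy theorem, the Grundy value of a sum of independent games is the XOR of the component values.
Combined value = 2 XOR 11 XOR 13 = 4.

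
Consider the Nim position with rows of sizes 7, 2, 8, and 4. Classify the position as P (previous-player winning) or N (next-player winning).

N-position

Compute the nim-sum pairwise:
7 ⊕ 2 = 5
5 ⊕ 8 = 13
13 ⊕ 4 = 9
The nim-sum is 9 ≠ 0, so this is an N-position: the player to move can win.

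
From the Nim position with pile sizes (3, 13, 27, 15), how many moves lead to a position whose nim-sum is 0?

In binary:
  00011  (3)
  01101  (13)
  11011  (27)
  01111  (15)
  -----
  11010  (26)
The overall nim-sum is X = 26. A pile of size p has a winning move iff p XOR X < p (reduce it to p XOR X).
  3: 3 XOR 26 = 25 ≥ 3 — no move.
  13: 13 XOR 26 = 23 ≥ 13 — no move.
  27: 27 XOR 26 = 1 < 27 — winning move (to 1).
  15: 15 XOR 26 = 21 ≥ 15 — no move.
That gives 1 winning move.

1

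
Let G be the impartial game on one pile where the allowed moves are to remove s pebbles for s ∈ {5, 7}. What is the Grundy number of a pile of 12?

0

Compute g(0), g(1), … for moves {5, 7}:
k:     0  1  2  3  4  5  6  7  8  9 10 11 12
g(k):  0  0  0  0  0  1  1  1  1  1  2  2  0
So g(12) = 0.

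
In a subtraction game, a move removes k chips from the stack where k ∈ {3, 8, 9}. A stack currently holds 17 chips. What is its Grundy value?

Compute g(0), g(1), … for moves {3, 8, 9}:
k:     0  1  2  3  4  5  6  7  8  9 10 11 12 13 14 15 16 17
g(k):  0  0  0  1  1  1  0  0  2  1  1  3  0  0  2  1  1  0
So g(17) = 0.

0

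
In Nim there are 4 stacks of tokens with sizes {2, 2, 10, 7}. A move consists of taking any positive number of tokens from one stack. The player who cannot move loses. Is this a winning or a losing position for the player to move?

Compute the nim-sum pairwise:
2 ^ 2 = 0
0 ^ 10 = 10
10 ^ 7 = 13
The nim-sum is 13 ≠ 0, so this is an N-position: the player to move can win.

Winning position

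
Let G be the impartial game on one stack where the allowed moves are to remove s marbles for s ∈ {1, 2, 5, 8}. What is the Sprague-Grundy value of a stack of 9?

0

Grundy values for subtraction set {1, 2, 5, 8}:
k:     0  1  2  3  4  5  6  7  8  9
g(k):  0  1  2  0  1  2  0  1  2  0
So g(9) = 0.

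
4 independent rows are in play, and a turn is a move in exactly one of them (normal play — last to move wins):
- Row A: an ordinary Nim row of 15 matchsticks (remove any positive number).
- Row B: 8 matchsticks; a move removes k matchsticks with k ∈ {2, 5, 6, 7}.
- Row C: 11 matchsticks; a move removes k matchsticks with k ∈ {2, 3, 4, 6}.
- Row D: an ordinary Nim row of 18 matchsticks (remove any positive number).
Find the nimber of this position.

Row A is a plain Nim row of size 15, so its Grundy value is 15.
For row B, compute g(0), g(1), … with moves {2, 5, 6, 7}:
g(0) = mex{} = 0
g(1) = mex{} = 0
g(2) = mex{0} = 1
g(3) = mex{0} = 1
g(4) = mex{1} = 0
g(5) = mex{0,1} = 2
g(6) = mex{0} = 1
g(7) = mex{0,1,2} = 3
g(8) = mex{0,1} = 2
So g(8) = 2.
For row C, compute g(0), g(1), … with moves {2, 3, 4, 6}:
k:     0  1  2  3  4  5  6  7  8  9 10 11
g(k):  0  0  1  1  2  2  3  3  0  0  1  1
So g(11) = 1.
Row D is a plain Nim row of size 18, so its Grundy value is 18.
The value of a disjunctive sum is the nim-sum of the parts.
Combined value = 15 ⊕ 2 ⊕ 1 ⊕ 18 = 30.

30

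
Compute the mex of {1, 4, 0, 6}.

2

The values 0, 1 are all present; 2 is the first non-negative integer missing from the set.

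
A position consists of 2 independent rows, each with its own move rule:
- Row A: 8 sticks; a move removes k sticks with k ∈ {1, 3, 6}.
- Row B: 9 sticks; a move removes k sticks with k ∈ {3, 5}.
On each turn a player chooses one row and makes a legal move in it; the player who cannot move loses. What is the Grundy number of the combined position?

2

Build the Grundy sequence for row A with g(k) = mex{g(k−s) : s ∈ {1, 3, 6}, s ≤ k}:
g(0) = mex{} = 0
g(1) = mex{0} = 1
g(2) = mex{1} = 0
g(3) = mex{0} = 1
g(4) = mex{1} = 0
g(5) = mex{0} = 1
g(6) = mex{0,1} = 2
g(7) = mex{0,1,2} = 3
g(8) = mex{0,1,3} = 2
So g(8) = 2.
For row B, compute g(0), g(1), … with moves {3, 5}:
g(0) = mex{} = 0
g(1) = mex{} = 0
g(2) = mex{} = 0
g(3) = mex{0} = 1
g(4) = mex{0} = 1
g(5) = mex{0} = 1
g(6) = mex{0,1} = 2
g(7) = mex{0,1} = 2
g(8) = mex{1} = 0
g(9) = mex{1,2} = 0
So g(9) = 0.
By the Sprague-Grundy theorem, the Grundy value of a sum of independent games is the XOR of the component values.
Combined value = 2 ⊕ 0 = 2.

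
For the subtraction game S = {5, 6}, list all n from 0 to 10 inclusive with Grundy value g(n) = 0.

0, 1, 2, 3, 4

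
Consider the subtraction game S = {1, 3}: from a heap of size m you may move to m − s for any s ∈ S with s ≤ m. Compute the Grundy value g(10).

Compute g(0), g(1), … for moves {1, 3}:
k:     0  1  2  3  4  5  6  7  8  9 10
g(k):  0  1  0  1  0  1  0  1  0  1  0
So g(10) = 0.

0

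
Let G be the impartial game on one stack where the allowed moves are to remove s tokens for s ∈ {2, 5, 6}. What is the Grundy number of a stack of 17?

1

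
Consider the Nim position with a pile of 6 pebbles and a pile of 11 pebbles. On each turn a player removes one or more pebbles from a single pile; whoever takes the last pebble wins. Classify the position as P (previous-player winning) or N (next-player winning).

N-position

Nim-sum: 6 XOR 11 = 13.
The nim-sum is 13 ≠ 0, so this is an N-position: the player to move can win.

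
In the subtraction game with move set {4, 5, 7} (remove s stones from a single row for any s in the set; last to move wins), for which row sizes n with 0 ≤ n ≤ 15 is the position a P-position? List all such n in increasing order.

0, 1, 2, 3, 11, 12, 13, 14

Build the Grundy sequence with g(k) = mex{g(k−s) : s ∈ {4, 5, 7}, s ≤ k}:
k:     0  1  2  3  4  5  6  7  8  9 10 11 12 13 14 15
g(k):  0  0  0  0  1  1  1  1  2  2  2  0  0  0  0  1
The P-positions (g = 0) in 0..15 are 0, 1, 2, 3, 11, 12, 13, 14.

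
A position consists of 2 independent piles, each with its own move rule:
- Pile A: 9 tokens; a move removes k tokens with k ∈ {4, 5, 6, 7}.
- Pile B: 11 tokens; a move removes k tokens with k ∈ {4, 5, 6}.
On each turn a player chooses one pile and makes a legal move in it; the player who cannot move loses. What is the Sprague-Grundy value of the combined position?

2

Build the Grundy sequence for pile A with g(k) = mex{g(k−s) : s ∈ {4, 5, 6, 7}, s ≤ k}:
g(0) = mex{} = 0
g(1) = mex{} = 0
g(2) = mex{} = 0
g(3) = mex{} = 0
g(4) = mex{0} = 1
g(5) = mex{0} = 1
g(6) = mex{0} = 1
g(7) = mex{0} = 1
g(8) = mex{0,1} = 2
g(9) = mex{0,1} = 2
So g(9) = 2.
For pile B, compute g(0), g(1), … with moves {4, 5, 6}:
g(0) = mex{} = 0
g(1) = mex{} = 0
g(2) = mex{} = 0
g(3) = mex{} = 0
g(4) = mex{0} = 1
g(5) = mex{0} = 1
g(6) = mex{0} = 1
g(7) = mex{0} = 1
g(8) = mex{0,1} = 2
g(9) = mex{0,1} = 2
g(10) = mex{1} = 0
g(11) = mex{1} = 0
So g(11) = 0.
By the Sprague-Grundy theorem, the Grundy value of a sum of independent games is the XOR of the component values.
Combined value = 2 XOR 0 = 2.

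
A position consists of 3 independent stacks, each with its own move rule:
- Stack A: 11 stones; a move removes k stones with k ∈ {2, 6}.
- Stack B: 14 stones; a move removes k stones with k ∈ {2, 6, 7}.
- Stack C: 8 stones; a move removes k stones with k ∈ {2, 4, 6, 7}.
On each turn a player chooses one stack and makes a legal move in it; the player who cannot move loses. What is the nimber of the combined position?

5

For stack A, compute g(0), g(1), … with moves {2, 6}:
g(0) = mex{} = 0
g(1) = mex{} = 0
g(2) = mex{0} = 1
g(3) = mex{0} = 1
g(4) = mex{1} = 0
g(5) = mex{1} = 0
g(6) = mex{0} = 1
g(7) = mex{0} = 1
g(8) = mex{1} = 0
g(9) = mex{1} = 0
g(10) = mex{0} = 1
g(11) = mex{0} = 1
So g(11) = 1.
Grundy values for stack B (subtraction set {2, 6, 7}):
g(0) = mex{} = 0
g(1) = mex{} = 0
g(2) = mex{0} = 1
g(3) = mex{0} = 1
g(4) = mex{1} = 0
g(5) = mex{1} = 0
g(6) = mex{0} = 1
g(7) = mex{0} = 1
g(8) = mex{0,1} = 2
g(9) = mex{1} = 0
g(10) = mex{0,1,2} = 3
g(11) = mex{0} = 1
g(12) = mex{0,1,3} = 2
g(13) = mex{1} = 0
g(14) = mex{1,2} = 0
So g(14) = 0.
For stack C, compute g(0), g(1), … with moves {2, 4, 6, 7}:
k:     0  1  2  3  4  5  6  7  8
g(k):  0  0  1  1  2  2  3  3  4
So g(8) = 4.
By the Sprague-Grundy theorem, the Grundy value of a sum of independent games is the XOR of the component values.
Combined value = 1 ⊕ 0 ⊕ 4 = 5.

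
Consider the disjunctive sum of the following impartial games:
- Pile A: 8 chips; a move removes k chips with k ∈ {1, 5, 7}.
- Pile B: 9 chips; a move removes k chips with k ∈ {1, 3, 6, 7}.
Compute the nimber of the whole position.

Grundy values for pile A (subtraction set {1, 5, 7}):
g(0) = mex{} = 0
g(1) = mex{0} = 1
g(2) = mex{1} = 0
g(3) = mex{0} = 1
g(4) = mex{1} = 0
g(5) = mex{0} = 1
g(6) = mex{1} = 0
g(7) = mex{0} = 1
g(8) = mex{1} = 0
So g(8) = 0.
For pile B, compute g(0), g(1), … with moves {1, 3, 6, 7}:
k:     0  1  2  3  4  5  6  7  8  9
g(k):  0  1  0  1  0  1  2  3  2  3
So g(9) = 3.
By the Sprague-Grundy theorem, the Grundy value of a sum of independent games is the XOR of the component values.
Combined value = 0 ⊕ 3 = 3.

3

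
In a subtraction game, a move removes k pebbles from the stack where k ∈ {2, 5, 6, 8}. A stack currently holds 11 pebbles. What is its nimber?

0

Build the Grundy sequence with g(k) = mex{g(k−s) : s ∈ {2, 5, 6, 8}, s ≤ k}:
k:     0  1  2  3  4  5  6  7  8  9 10 11
g(k):  0  0  1  1  0  2  1  3  2  2  3  0
So g(11) = 0.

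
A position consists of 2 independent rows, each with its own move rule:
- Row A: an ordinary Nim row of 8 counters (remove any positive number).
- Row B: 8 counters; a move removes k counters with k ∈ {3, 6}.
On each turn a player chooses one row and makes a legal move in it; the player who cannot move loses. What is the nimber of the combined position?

Row A is a plain Nim row of size 8, so its Grundy value is 8.
Build the Grundy sequence for row B with g(k) = mex{g(k−s) : s ∈ {3, 6}, s ≤ k}:
k:     0  1  2  3  4  5  6  7  8
g(k):  0  0  0  1  1  1  2  2  2
So g(8) = 2.
By the Sprague-Grundy theorem, the Grundy value of a sum of independent games is the XOR of the component values.
Combined value = 8 ⊕ 2 = 10.

10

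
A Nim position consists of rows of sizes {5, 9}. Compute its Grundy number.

12

Nim-sum: 5 ⊕ 9 = 12.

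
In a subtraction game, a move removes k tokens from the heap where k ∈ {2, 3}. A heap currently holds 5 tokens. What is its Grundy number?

0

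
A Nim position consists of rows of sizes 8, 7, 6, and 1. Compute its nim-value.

8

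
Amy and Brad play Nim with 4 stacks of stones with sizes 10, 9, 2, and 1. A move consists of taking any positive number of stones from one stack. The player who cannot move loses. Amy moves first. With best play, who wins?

Brad wins

Nim-sum: 10 ⊕ 9 ⊕ 2 ⊕ 1 = 0.
The nim-sum is 0, so this is a P-position: the player to move is in a losing position under optimal play; Amy is about to move from it and so loses — Brad wins.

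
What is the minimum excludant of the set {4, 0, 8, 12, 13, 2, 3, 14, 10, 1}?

5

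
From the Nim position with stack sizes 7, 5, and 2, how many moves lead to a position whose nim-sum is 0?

0

Nim-sum: 7 ⊕ 5 ⊕ 2 = 0.
The nim-sum is already 0, so every move leaves a nonzero nim-sum — there are no winning moves.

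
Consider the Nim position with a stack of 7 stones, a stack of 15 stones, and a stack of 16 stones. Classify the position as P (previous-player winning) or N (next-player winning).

Nim-sum: 7 XOR 15 XOR 16 = 24.
The nim-sum is 24 ≠ 0, so this is an N-position: the player to move can win.

N-position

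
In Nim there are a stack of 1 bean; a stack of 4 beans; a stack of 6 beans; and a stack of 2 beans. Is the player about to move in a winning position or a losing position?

Winning position

Compute the nim-sum pairwise:
1 ⊕ 4 = 5
5 ⊕ 6 = 3
3 ⊕ 2 = 1
The nim-sum is 1 ≠ 0, so this is an N-position: the player to move can win.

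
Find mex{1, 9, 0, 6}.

2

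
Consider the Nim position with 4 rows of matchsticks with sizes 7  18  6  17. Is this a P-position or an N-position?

Bitwise XOR of the heap sizes:
  00111  (7)
  10010  (18)
  00110  (6)
  10001  (17)
  -----
  00010  (2)
The nim-sum is 2 ≠ 0, so this is an N-position: the player to move can win.

N-position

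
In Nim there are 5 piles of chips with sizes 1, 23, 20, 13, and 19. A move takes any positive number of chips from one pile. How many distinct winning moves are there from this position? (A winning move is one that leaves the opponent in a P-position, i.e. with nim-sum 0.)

3

In binary:
  00001  (1)
  10111  (23)
  10100  (20)
  01101  (13)
  10011  (19)
  -----
  11100  (28)
The overall nim-sum is X = 28. A pile of size p has a winning move iff p XOR X < p (reduce it to p XOR X).
  1: 1 XOR 28 = 29 ≥ 1 — no move.
  23: 23 XOR 28 = 11 < 23 — winning move (to 11).
  20: 20 XOR 28 = 8 < 20 — winning move (to 8).
  13: 13 XOR 28 = 17 ≥ 13 — no move.
  19: 19 XOR 28 = 15 < 19 — winning move (to 15).
That gives 3 winning moves.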